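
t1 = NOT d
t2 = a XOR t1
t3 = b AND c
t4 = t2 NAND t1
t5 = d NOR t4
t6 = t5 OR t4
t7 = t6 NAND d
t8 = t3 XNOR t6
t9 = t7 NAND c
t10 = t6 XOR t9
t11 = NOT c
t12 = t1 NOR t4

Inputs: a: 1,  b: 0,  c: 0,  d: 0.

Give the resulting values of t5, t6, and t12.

t5 = 0  t6 = 1  t12 = 0

t1 = NOT d = NOT 0 = 1
t2 = a XOR t1 = 1 XOR 1 = 0
t4 = t2 NAND t1 = 0 NAND 1 = 1
t5 = d NOR t4 = 0 NOR 1 = 0
t6 = t5 OR t4 = 0 OR 1 = 1
t12 = t1 NOR t4 = 1 NOR 1 = 0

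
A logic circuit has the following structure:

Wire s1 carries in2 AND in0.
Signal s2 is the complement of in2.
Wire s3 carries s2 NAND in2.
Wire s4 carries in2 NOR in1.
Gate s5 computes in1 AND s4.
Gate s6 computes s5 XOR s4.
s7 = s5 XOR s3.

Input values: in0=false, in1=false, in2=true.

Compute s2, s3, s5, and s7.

s2 = false  s3 = true  s5 = false  s7 = true

s2 = NOT in2 = NOT true = false
s3 = s2 NAND in2 = false NAND true = true
s4 = in2 NOR in1 = true NOR false = false
s5 = in1 AND s4 = false AND false = false
s7 = s5 XOR s3 = false XOR true = true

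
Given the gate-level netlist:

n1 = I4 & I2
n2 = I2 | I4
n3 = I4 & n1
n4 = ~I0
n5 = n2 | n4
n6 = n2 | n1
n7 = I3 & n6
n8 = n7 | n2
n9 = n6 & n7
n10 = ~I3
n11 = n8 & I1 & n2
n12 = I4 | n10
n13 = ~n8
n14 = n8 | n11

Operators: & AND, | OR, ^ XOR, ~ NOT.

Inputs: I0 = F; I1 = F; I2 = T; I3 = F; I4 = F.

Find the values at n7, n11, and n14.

n1 = I4 AND I2 = F AND T = F
n2 = I2 OR I4 = T OR F = T
n6 = n2 OR n1 = T OR F = T
n7 = I3 AND n6 = F AND T = F
n8 = n7 OR n2 = F OR T = T
n11 = n8 AND I1 AND n2 = T AND F AND T = F
n14 = n8 OR n11 = T OR F = T

n7 = F, n11 = F, n14 = T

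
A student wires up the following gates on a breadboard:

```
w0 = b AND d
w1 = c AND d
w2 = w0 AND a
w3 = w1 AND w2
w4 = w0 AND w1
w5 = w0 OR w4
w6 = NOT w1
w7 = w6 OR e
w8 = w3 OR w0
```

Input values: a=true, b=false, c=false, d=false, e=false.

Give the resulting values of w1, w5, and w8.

w0 = b AND d = false AND false = false
w1 = c AND d = false AND false = false
w2 = w0 AND a = false AND true = false
w3 = w1 AND w2 = false AND false = false
w4 = w0 AND w1 = false AND false = false
w5 = w0 OR w4 = false OR false = false
w8 = w3 OR w0 = false OR false = false

w1 = false; w5 = false; w8 = false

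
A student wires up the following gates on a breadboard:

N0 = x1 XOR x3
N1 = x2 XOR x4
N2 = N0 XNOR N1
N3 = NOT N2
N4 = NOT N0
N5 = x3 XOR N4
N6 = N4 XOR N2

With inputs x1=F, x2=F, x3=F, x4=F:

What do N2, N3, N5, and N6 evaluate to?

N0 = x1 XOR x3 = F XOR F = F
N1 = x2 XOR x4 = F XOR F = F
N2 = N0 XNOR N1 = F XNOR F = T
N3 = NOT N2 = NOT T = F
N4 = NOT N0 = NOT F = T
N5 = x3 XOR N4 = F XOR T = T
N6 = N4 XOR N2 = T XOR T = F

N2 = T, N3 = F, N5 = T, N6 = F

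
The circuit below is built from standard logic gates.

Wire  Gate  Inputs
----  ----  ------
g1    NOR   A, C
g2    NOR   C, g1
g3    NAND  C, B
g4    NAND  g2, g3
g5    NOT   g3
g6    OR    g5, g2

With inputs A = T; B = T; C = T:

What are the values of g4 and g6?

g1 = A NOR C = T NOR T = F
g2 = C NOR g1 = T NOR F = F
g3 = C NAND B = T NAND T = F
g4 = g2 NAND g3 = F NAND F = T
g5 = NOT g3 = NOT F = T
g6 = g5 OR g2 = T OR F = T

g4 = T  g6 = T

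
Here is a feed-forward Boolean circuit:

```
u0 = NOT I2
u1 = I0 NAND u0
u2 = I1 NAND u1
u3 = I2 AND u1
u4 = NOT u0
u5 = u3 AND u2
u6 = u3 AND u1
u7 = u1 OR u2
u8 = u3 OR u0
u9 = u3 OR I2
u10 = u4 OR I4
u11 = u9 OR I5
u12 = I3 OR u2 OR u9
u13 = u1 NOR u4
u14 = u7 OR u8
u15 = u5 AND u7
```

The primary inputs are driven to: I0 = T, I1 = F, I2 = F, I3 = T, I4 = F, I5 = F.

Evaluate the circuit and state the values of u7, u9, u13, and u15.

u7 = T  u9 = F  u13 = T  u15 = F

u0 = NOT I2 = NOT F = T
u1 = I0 NAND u0 = T NAND T = F
u2 = I1 NAND u1 = F NAND F = T
u3 = I2 AND u1 = F AND F = F
u4 = NOT u0 = NOT T = F
u5 = u3 AND u2 = F AND T = F
u7 = u1 OR u2 = F OR T = T
u9 = u3 OR I2 = F OR F = F
u13 = u1 NOR u4 = F NOR F = T
u15 = u5 AND u7 = F AND T = F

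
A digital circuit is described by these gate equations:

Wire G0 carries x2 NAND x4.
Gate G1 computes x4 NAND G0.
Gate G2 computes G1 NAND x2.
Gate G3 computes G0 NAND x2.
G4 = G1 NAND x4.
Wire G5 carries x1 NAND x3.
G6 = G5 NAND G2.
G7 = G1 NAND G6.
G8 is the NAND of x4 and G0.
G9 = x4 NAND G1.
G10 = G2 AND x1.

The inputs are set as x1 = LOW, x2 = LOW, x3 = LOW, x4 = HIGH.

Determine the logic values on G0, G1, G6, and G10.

G0 = x2 NAND x4 = LOW NAND HIGH = HIGH
G1 = x4 NAND G0 = HIGH NAND HIGH = LOW
G2 = G1 NAND x2 = LOW NAND LOW = HIGH
G5 = x1 NAND x3 = LOW NAND LOW = HIGH
G6 = G5 NAND G2 = HIGH NAND HIGH = LOW
G10 = G2 AND x1 = HIGH AND LOW = LOW

G0 = HIGH, G1 = LOW, G6 = LOW, G10 = LOW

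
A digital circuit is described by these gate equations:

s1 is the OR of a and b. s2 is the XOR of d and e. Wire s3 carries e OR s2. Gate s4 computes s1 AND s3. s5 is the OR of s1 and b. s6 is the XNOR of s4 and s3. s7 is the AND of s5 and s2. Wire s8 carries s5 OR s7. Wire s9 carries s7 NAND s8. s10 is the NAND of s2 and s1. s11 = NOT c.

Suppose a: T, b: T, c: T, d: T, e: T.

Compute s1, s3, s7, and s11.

s1 = a OR b = T OR T = T
s2 = d XOR e = T XOR T = F
s3 = e OR s2 = T OR F = T
s5 = s1 OR b = T OR T = T
s7 = s5 AND s2 = T AND F = F
s11 = NOT c = NOT T = F

s1 = T, s3 = T, s7 = F, s11 = F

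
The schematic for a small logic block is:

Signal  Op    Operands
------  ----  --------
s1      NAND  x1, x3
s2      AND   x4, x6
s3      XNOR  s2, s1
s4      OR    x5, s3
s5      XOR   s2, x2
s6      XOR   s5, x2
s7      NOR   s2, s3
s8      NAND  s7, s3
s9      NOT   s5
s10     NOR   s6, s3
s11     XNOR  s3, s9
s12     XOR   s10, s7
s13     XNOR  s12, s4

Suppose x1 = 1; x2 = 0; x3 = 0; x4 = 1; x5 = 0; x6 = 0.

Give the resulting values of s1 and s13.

s1 = 1  s13 = 1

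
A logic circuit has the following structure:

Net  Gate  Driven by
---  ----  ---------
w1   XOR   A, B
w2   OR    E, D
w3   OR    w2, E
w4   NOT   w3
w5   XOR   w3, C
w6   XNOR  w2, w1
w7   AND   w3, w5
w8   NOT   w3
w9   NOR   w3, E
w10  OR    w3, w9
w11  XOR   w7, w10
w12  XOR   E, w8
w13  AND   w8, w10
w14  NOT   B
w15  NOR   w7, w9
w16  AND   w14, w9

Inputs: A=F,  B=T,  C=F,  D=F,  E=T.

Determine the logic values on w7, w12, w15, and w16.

w7 = T; w12 = T; w15 = F; w16 = F

w2 = E OR D = T OR F = T
w3 = w2 OR E = T OR T = T
w5 = w3 XOR C = T XOR F = T
w7 = w3 AND w5 = T AND T = T
w8 = NOT w3 = NOT T = F
w9 = w3 NOR E = T NOR T = F
w12 = E XOR w8 = T XOR F = T
w14 = NOT B = NOT T = F
w15 = w7 NOR w9 = T NOR F = F
w16 = w14 AND w9 = F AND F = F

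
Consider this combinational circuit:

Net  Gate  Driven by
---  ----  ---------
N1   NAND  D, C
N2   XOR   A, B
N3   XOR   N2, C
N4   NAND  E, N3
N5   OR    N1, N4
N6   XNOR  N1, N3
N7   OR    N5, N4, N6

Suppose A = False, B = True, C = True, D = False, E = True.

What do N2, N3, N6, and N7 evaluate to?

N2 = True; N3 = False; N6 = False; N7 = True

N1 = D NAND C = False NAND True = True
N2 = A XOR B = False XOR True = True
N3 = N2 XOR C = True XOR True = False
N4 = E NAND N3 = True NAND False = True
N5 = N1 OR N4 = True OR True = True
N6 = N1 XNOR N3 = True XNOR False = False
N7 = N5 OR N4 OR N6 = True OR True OR False = True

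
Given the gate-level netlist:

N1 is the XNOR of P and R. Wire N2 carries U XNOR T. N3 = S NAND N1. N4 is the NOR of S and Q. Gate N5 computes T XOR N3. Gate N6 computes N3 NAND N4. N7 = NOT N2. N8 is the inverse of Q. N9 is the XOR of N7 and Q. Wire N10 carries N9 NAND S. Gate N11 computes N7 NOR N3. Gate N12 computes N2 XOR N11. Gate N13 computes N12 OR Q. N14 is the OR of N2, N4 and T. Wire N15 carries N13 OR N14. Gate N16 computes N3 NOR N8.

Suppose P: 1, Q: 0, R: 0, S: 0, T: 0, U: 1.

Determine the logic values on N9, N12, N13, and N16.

N9 = 1, N12 = 0, N13 = 0, N16 = 0

N1 = P XNOR R = 1 XNOR 0 = 0
N2 = U XNOR T = 1 XNOR 0 = 0
N3 = S NAND N1 = 0 NAND 0 = 1
N7 = NOT N2 = NOT 0 = 1
N8 = NOT Q = NOT 0 = 1
N9 = N7 XOR Q = 1 XOR 0 = 1
N11 = N7 NOR N3 = 1 NOR 1 = 0
N12 = N2 XOR N11 = 0 XOR 0 = 0
N13 = N12 OR Q = 0 OR 0 = 0
N16 = N3 NOR N8 = 1 NOR 1 = 0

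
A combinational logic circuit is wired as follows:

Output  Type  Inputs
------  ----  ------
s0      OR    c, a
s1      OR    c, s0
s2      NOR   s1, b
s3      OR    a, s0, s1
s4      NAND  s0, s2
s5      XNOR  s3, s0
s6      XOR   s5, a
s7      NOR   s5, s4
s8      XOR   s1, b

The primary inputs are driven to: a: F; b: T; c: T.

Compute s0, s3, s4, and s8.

s0 = T, s3 = T, s4 = T, s8 = F

s0 = c OR a = T OR F = T
s1 = c OR s0 = T OR T = T
s2 = s1 NOR b = T NOR T = F
s3 = a OR s0 OR s1 = F OR T OR T = T
s4 = s0 NAND s2 = T NAND F = T
s8 = s1 XOR b = T XOR T = F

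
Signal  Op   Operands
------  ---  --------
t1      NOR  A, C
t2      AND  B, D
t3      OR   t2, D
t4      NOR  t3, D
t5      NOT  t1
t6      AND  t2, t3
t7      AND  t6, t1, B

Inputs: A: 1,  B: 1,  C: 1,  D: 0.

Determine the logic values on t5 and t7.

t5 = 1  t7 = 0

t1 = A NOR C = 1 NOR 1 = 0
t2 = B AND D = 1 AND 0 = 0
t3 = t2 OR D = 0 OR 0 = 0
t5 = NOT t1 = NOT 0 = 1
t6 = t2 AND t3 = 0 AND 0 = 0
t7 = t6 AND t1 AND B = 0 AND 0 AND 1 = 0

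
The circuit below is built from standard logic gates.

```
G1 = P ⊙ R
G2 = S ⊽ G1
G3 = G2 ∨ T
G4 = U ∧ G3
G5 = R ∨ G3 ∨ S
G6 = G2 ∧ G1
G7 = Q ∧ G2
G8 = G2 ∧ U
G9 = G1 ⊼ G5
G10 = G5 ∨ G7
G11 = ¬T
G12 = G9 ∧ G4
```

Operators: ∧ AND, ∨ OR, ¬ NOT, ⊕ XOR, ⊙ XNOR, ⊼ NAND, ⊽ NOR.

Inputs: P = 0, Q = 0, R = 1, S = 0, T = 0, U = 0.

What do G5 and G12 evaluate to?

G1 = P XNOR R = 0 XNOR 1 = 0
G2 = S NOR G1 = 0 NOR 0 = 1
G3 = G2 OR T = 1 OR 0 = 1
G4 = U AND G3 = 0 AND 1 = 0
G5 = R OR G3 OR S = 1 OR 1 OR 0 = 1
G9 = G1 NAND G5 = 0 NAND 1 = 1
G12 = G9 AND G4 = 1 AND 0 = 0

G5 = 1, G12 = 0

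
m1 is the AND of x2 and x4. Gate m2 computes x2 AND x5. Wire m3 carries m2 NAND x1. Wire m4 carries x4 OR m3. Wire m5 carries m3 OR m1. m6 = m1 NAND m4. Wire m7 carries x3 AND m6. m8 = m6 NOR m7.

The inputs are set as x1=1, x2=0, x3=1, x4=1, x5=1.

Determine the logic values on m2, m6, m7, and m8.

m2 = 0, m6 = 1, m7 = 1, m8 = 0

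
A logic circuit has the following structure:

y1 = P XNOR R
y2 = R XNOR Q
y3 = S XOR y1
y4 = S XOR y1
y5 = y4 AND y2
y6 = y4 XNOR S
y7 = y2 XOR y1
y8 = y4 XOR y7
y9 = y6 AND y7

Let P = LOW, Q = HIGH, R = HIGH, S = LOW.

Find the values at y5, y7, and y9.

y1 = P XNOR R = LOW XNOR HIGH = LOW
y2 = R XNOR Q = HIGH XNOR HIGH = HIGH
y4 = S XOR y1 = LOW XOR LOW = LOW
y5 = y4 AND y2 = LOW AND HIGH = LOW
y6 = y4 XNOR S = LOW XNOR LOW = HIGH
y7 = y2 XOR y1 = HIGH XOR LOW = HIGH
y9 = y6 AND y7 = HIGH AND HIGH = HIGH

y5 = LOW, y7 = HIGH, y9 = HIGH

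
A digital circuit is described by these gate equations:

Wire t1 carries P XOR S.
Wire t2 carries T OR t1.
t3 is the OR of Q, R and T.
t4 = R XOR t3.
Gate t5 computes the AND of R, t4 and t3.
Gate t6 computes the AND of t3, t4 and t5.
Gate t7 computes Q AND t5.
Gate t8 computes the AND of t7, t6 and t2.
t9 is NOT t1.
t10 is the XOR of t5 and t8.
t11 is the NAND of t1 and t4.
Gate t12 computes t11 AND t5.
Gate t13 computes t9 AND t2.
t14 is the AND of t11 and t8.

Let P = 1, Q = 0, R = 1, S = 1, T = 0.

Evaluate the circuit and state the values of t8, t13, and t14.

t1 = P XOR S = 1 XOR 1 = 0
t2 = T OR t1 = 0 OR 0 = 0
t3 = Q OR R OR T = 0 OR 1 OR 0 = 1
t4 = R XOR t3 = 1 XOR 1 = 0
t5 = R AND t4 AND t3 = 1 AND 0 AND 1 = 0
t6 = t3 AND t4 AND t5 = 1 AND 0 AND 0 = 0
t7 = Q AND t5 = 0 AND 0 = 0
t8 = t7 AND t6 AND t2 = 0 AND 0 AND 0 = 0
t9 = NOT t1 = NOT 0 = 1
t11 = t1 NAND t4 = 0 NAND 0 = 1
t13 = t9 AND t2 = 1 AND 0 = 0
t14 = t11 AND t8 = 1 AND 0 = 0

t8 = 0  t13 = 0  t14 = 0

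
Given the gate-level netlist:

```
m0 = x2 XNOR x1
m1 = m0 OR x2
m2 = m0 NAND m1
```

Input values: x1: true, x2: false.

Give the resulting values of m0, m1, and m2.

m0 = x2 XNOR x1 = false XNOR true = false
m1 = m0 OR x2 = false OR false = false
m2 = m0 NAND m1 = false NAND false = true

m0 = false; m1 = false; m2 = true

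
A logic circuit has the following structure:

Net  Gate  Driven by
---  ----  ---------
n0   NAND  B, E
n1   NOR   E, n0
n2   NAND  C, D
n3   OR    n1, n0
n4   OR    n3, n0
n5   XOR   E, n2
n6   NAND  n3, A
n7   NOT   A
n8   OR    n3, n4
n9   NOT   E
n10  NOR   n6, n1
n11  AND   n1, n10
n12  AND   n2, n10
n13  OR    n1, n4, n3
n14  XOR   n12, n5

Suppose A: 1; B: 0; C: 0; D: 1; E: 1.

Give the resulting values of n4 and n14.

n4 = 1; n14 = 1

n0 = B NAND E = 0 NAND 1 = 1
n1 = E NOR n0 = 1 NOR 1 = 0
n2 = C NAND D = 0 NAND 1 = 1
n3 = n1 OR n0 = 0 OR 1 = 1
n4 = n3 OR n0 = 1 OR 1 = 1
n5 = E XOR n2 = 1 XOR 1 = 0
n6 = n3 NAND A = 1 NAND 1 = 0
n10 = n6 NOR n1 = 0 NOR 0 = 1
n12 = n2 AND n10 = 1 AND 1 = 1
n14 = n12 XOR n5 = 1 XOR 0 = 1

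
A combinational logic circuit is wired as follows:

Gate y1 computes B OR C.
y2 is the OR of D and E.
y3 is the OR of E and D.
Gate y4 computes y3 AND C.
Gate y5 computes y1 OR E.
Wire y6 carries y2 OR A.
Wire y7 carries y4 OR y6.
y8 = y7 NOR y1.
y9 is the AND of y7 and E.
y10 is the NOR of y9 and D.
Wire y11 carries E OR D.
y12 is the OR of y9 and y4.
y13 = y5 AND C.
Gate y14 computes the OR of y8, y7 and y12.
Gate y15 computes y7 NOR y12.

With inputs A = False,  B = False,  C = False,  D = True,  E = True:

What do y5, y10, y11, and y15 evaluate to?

y5 = True, y10 = False, y11 = True, y15 = False

y1 = B OR C = False OR False = False
y2 = D OR E = True OR True = True
y3 = E OR D = True OR True = True
y4 = y3 AND C = True AND False = False
y5 = y1 OR E = False OR True = True
y6 = y2 OR A = True OR False = True
y7 = y4 OR y6 = False OR True = True
y9 = y7 AND E = True AND True = True
y10 = y9 NOR D = True NOR True = False
y11 = E OR D = True OR True = True
y12 = y9 OR y4 = True OR False = True
y15 = y7 NOR y12 = True NOR True = False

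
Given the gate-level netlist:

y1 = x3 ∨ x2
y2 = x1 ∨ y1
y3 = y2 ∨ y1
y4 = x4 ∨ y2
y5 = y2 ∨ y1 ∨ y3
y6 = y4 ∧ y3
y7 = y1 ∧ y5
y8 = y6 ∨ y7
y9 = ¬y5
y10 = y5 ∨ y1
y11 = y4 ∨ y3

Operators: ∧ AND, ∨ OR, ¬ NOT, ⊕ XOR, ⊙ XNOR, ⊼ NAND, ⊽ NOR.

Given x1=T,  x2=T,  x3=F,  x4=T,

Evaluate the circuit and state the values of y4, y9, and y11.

y1 = x3 OR x2 = F OR T = T
y2 = x1 OR y1 = T OR T = T
y3 = y2 OR y1 = T OR T = T
y4 = x4 OR y2 = T OR T = T
y5 = y2 OR y1 OR y3 = T OR T OR T = T
y9 = NOT y5 = NOT T = F
y11 = y4 OR y3 = T OR T = T

y4 = T; y9 = F; y11 = T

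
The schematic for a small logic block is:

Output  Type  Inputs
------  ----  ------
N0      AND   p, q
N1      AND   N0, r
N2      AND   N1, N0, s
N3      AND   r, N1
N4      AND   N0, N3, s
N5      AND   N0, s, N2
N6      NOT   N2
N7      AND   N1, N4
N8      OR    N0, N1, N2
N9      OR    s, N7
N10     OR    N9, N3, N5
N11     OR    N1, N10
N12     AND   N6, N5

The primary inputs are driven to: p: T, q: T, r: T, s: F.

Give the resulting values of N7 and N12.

N0 = p AND q = T AND T = T
N1 = N0 AND r = T AND T = T
N2 = N1 AND N0 AND s = T AND T AND F = F
N3 = r AND N1 = T AND T = T
N4 = N0 AND N3 AND s = T AND T AND F = F
N5 = N0 AND s AND N2 = T AND F AND F = F
N6 = NOT N2 = NOT F = T
N7 = N1 AND N4 = T AND F = F
N12 = N6 AND N5 = T AND F = F

N7 = F  N12 = F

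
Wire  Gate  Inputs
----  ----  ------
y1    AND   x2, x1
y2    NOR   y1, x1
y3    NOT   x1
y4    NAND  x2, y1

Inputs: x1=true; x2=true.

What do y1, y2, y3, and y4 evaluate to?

y1 = true, y2 = false, y3 = false, y4 = false

y1 = x2 AND x1 = true AND true = true
y2 = y1 NOR x1 = true NOR true = false
y3 = NOT x1 = NOT true = false
y4 = x2 NAND y1 = true NAND true = false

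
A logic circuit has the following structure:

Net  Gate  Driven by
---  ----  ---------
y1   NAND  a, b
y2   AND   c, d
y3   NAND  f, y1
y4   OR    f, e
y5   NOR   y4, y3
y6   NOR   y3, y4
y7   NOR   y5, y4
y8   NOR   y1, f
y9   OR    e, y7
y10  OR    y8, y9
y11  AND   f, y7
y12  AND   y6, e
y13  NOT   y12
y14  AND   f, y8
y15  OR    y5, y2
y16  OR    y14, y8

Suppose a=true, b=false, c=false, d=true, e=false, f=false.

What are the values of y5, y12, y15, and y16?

y5 = false, y12 = false, y15 = false, y16 = false

y1 = a NAND b = true NAND false = true
y2 = c AND d = false AND true = false
y3 = f NAND y1 = false NAND true = true
y4 = f OR e = false OR false = false
y5 = y4 NOR y3 = false NOR true = false
y6 = y3 NOR y4 = true NOR false = false
y8 = y1 NOR f = true NOR false = false
y12 = y6 AND e = false AND false = false
y14 = f AND y8 = false AND false = false
y15 = y5 OR y2 = false OR false = false
y16 = y14 OR y8 = false OR false = false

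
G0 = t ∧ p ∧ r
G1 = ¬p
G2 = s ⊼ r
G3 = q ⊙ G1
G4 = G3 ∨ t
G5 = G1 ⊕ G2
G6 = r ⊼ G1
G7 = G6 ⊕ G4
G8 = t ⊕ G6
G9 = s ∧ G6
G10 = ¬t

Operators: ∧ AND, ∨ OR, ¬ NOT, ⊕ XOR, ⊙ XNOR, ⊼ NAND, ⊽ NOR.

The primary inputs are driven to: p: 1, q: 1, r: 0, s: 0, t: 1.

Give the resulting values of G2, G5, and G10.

G2 = 1; G5 = 1; G10 = 0

G1 = NOT p = NOT 1 = 0
G2 = s NAND r = 0 NAND 0 = 1
G5 = G1 XOR G2 = 0 XOR 1 = 1
G10 = NOT t = NOT 1 = 0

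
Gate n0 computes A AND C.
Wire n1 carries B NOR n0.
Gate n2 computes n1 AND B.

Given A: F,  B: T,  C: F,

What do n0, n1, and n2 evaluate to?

n0 = A AND C = F AND F = F
n1 = B NOR n0 = T NOR F = F
n2 = n1 AND B = F AND T = F

n0 = F; n1 = F; n2 = F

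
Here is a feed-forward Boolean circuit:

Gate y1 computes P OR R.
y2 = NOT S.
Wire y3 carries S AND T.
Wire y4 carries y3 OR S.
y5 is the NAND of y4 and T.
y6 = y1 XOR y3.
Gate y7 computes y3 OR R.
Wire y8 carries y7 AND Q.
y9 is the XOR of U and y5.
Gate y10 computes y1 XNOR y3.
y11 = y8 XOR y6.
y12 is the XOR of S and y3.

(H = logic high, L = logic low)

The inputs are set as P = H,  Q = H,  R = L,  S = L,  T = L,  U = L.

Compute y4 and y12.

y3 = S AND T = L AND L = L
y4 = y3 OR S = L OR L = L
y12 = S XOR y3 = L XOR L = L

y4 = L, y12 = L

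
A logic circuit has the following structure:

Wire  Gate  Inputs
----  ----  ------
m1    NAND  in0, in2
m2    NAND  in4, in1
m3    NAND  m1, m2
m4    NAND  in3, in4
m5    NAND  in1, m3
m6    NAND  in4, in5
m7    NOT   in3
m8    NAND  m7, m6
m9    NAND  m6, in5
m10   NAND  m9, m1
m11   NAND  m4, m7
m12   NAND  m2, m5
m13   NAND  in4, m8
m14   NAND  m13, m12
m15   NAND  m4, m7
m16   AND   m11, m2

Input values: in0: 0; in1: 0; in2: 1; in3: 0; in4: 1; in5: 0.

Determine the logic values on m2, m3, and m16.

m1 = in0 NAND in2 = 0 NAND 1 = 1
m2 = in4 NAND in1 = 1 NAND 0 = 1
m3 = m1 NAND m2 = 1 NAND 1 = 0
m4 = in3 NAND in4 = 0 NAND 1 = 1
m7 = NOT in3 = NOT 0 = 1
m11 = m4 NAND m7 = 1 NAND 1 = 0
m16 = m11 AND m2 = 0 AND 1 = 0

m2 = 1; m3 = 0; m16 = 0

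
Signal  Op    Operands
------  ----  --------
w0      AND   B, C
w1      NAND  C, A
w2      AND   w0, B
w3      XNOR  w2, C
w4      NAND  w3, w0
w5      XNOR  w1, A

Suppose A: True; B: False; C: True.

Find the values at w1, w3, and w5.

w1 = False; w3 = False; w5 = False

w0 = B AND C = False AND True = False
w1 = C NAND A = True NAND True = False
w2 = w0 AND B = False AND False = False
w3 = w2 XNOR C = False XNOR True = False
w5 = w1 XNOR A = False XNOR True = False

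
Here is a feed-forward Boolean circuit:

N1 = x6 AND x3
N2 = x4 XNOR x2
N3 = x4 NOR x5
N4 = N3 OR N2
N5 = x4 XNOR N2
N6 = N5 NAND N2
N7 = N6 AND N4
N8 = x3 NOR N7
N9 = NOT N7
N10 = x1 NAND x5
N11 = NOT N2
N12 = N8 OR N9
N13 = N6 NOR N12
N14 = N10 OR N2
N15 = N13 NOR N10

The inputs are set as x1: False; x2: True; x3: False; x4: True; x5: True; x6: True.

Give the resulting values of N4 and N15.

N4 = True; N15 = False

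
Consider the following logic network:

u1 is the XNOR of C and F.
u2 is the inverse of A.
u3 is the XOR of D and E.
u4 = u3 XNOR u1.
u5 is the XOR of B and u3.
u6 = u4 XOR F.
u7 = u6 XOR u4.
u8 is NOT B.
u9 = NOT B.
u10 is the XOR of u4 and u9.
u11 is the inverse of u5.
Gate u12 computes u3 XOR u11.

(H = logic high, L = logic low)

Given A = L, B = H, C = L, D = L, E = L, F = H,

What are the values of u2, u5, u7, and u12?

u1 = C XNOR F = L XNOR H = L
u2 = NOT A = NOT L = H
u3 = D XOR E = L XOR L = L
u4 = u3 XNOR u1 = L XNOR L = H
u5 = B XOR u3 = H XOR L = H
u6 = u4 XOR F = H XOR H = L
u7 = u6 XOR u4 = L XOR H = H
u11 = NOT u5 = NOT H = L
u12 = u3 XOR u11 = L XOR L = L

u2 = H; u5 = H; u7 = H; u12 = L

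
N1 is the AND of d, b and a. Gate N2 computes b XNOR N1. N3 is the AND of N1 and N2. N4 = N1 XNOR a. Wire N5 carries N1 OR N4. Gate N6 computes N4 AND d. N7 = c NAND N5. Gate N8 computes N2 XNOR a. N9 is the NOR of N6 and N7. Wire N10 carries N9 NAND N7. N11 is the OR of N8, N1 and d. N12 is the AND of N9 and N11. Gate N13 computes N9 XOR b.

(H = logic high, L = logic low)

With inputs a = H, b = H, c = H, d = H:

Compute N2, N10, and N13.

N1 = d AND b AND a = H AND H AND H = H
N2 = b XNOR N1 = H XNOR H = H
N4 = N1 XNOR a = H XNOR H = H
N5 = N1 OR N4 = H OR H = H
N6 = N4 AND d = H AND H = H
N7 = c NAND N5 = H NAND H = L
N9 = N6 NOR N7 = H NOR L = L
N10 = N9 NAND N7 = L NAND L = H
N13 = N9 XOR b = L XOR H = H

N2 = H  N10 = H  N13 = H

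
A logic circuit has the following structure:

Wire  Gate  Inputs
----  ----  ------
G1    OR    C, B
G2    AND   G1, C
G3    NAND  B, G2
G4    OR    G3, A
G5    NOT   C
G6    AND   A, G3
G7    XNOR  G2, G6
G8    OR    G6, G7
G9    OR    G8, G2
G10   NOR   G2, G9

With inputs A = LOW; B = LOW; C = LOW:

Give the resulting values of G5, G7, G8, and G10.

G1 = C OR B = LOW OR LOW = LOW
G2 = G1 AND C = LOW AND LOW = LOW
G3 = B NAND G2 = LOW NAND LOW = HIGH
G5 = NOT C = NOT LOW = HIGH
G6 = A AND G3 = LOW AND HIGH = LOW
G7 = G2 XNOR G6 = LOW XNOR LOW = HIGH
G8 = G6 OR G7 = LOW OR HIGH = HIGH
G9 = G8 OR G2 = HIGH OR LOW = HIGH
G10 = G2 NOR G9 = LOW NOR HIGH = LOW

G5 = HIGH  G7 = HIGH  G8 = HIGH  G10 = LOW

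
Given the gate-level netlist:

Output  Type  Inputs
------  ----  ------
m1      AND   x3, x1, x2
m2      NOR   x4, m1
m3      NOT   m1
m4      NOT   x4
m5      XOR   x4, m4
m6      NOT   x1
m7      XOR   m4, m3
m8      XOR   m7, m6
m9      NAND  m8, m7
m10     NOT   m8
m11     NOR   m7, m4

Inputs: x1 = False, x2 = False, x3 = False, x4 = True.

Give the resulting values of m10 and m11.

m1 = x3 AND x1 AND x2 = False AND False AND False = False
m3 = NOT m1 = NOT False = True
m4 = NOT x4 = NOT True = False
m6 = NOT x1 = NOT False = True
m7 = m4 XOR m3 = False XOR True = True
m8 = m7 XOR m6 = True XOR True = False
m10 = NOT m8 = NOT False = True
m11 = m7 NOR m4 = True NOR False = False

m10 = True  m11 = False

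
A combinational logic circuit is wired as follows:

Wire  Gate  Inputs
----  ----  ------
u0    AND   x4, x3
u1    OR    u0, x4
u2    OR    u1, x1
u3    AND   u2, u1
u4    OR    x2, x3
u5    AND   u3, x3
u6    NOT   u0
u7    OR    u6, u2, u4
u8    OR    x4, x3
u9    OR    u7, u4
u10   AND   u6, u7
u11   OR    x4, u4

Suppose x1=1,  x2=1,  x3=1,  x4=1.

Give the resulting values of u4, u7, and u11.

u4 = 1  u7 = 1  u11 = 1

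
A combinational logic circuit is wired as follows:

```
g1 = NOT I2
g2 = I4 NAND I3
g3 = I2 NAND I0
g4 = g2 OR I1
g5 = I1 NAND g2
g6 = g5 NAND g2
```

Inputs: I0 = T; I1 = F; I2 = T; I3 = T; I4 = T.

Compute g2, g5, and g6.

g2 = I4 NAND I3 = T NAND T = F
g5 = I1 NAND g2 = F NAND F = T
g6 = g5 NAND g2 = T NAND F = T

g2 = F, g5 = T, g6 = T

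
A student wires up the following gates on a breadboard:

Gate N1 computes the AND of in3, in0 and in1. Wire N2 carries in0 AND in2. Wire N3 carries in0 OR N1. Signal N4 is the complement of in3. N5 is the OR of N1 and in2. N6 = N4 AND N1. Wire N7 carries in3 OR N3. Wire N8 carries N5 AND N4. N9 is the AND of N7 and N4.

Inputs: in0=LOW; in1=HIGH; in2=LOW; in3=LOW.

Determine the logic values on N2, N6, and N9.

N2 = LOW  N6 = LOW  N9 = LOW

N1 = in3 AND in0 AND in1 = LOW AND LOW AND HIGH = LOW
N2 = in0 AND in2 = LOW AND LOW = LOW
N3 = in0 OR N1 = LOW OR LOW = LOW
N4 = NOT in3 = NOT LOW = HIGH
N6 = N4 AND N1 = HIGH AND LOW = LOW
N7 = in3 OR N3 = LOW OR LOW = LOW
N9 = N7 AND N4 = LOW AND HIGH = LOW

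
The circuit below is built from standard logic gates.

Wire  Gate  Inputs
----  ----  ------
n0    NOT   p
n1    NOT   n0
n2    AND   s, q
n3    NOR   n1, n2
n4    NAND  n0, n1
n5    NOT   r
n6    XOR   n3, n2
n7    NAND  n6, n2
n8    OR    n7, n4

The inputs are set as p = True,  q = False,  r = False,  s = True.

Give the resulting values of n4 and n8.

n0 = NOT p = NOT True = False
n1 = NOT n0 = NOT False = True
n2 = s AND q = True AND False = False
n3 = n1 NOR n2 = True NOR False = False
n4 = n0 NAND n1 = False NAND True = True
n6 = n3 XOR n2 = False XOR False = False
n7 = n6 NAND n2 = False NAND False = True
n8 = n7 OR n4 = True OR True = True

n4 = True, n8 = True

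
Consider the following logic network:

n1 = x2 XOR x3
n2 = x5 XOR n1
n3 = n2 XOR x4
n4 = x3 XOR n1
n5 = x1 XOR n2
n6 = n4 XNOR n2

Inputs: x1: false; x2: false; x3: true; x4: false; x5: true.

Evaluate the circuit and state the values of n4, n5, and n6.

n1 = x2 XOR x3 = false XOR true = true
n2 = x5 XOR n1 = true XOR true = false
n4 = x3 XOR n1 = true XOR true = false
n5 = x1 XOR n2 = false XOR false = false
n6 = n4 XNOR n2 = false XNOR false = true

n4 = false; n5 = false; n6 = true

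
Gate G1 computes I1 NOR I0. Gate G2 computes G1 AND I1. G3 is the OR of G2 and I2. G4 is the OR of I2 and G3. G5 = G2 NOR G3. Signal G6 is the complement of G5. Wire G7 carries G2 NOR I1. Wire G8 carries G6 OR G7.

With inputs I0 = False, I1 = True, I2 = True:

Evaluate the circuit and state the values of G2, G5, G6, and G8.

G2 = False  G5 = False  G6 = True  G8 = True

G1 = I1 NOR I0 = True NOR False = False
G2 = G1 AND I1 = False AND True = False
G3 = G2 OR I2 = False OR True = True
G5 = G2 NOR G3 = False NOR True = False
G6 = NOT G5 = NOT False = True
G7 = G2 NOR I1 = False NOR True = False
G8 = G6 OR G7 = True OR False = True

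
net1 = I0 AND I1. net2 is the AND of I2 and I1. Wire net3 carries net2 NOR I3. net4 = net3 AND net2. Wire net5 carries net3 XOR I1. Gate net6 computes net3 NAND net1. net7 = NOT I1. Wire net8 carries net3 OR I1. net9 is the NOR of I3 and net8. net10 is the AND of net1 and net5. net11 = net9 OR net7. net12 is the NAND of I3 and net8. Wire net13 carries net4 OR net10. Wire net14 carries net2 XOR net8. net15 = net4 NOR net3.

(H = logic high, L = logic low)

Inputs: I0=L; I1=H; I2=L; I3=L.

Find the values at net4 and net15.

net4 = L  net15 = L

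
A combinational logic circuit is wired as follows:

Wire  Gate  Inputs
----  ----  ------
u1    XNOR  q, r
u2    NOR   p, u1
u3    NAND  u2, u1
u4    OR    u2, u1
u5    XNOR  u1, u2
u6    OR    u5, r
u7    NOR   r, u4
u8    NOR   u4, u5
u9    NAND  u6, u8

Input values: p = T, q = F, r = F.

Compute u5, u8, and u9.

u1 = q XNOR r = F XNOR F = T
u2 = p NOR u1 = T NOR T = F
u4 = u2 OR u1 = F OR T = T
u5 = u1 XNOR u2 = T XNOR F = F
u6 = u5 OR r = F OR F = F
u8 = u4 NOR u5 = T NOR F = F
u9 = u6 NAND u8 = F NAND F = T

u5 = F, u8 = F, u9 = T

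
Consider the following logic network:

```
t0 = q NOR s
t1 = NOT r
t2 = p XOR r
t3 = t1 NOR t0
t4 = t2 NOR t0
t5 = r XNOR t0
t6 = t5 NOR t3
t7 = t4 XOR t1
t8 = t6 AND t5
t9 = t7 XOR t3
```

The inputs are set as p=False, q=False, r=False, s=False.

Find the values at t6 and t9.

t6 = True, t9 = True

t0 = q NOR s = False NOR False = True
t1 = NOT r = NOT False = True
t2 = p XOR r = False XOR False = False
t3 = t1 NOR t0 = True NOR True = False
t4 = t2 NOR t0 = False NOR True = False
t5 = r XNOR t0 = False XNOR True = False
t6 = t5 NOR t3 = False NOR False = True
t7 = t4 XOR t1 = False XOR True = True
t9 = t7 XOR t3 = True XOR False = True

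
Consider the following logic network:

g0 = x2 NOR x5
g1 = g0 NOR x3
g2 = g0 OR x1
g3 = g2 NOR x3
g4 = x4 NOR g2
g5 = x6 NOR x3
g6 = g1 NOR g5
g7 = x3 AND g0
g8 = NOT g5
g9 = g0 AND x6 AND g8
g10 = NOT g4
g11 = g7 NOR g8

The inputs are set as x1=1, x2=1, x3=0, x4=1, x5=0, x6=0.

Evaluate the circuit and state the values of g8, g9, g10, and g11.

g0 = x2 NOR x5 = 1 NOR 0 = 0
g2 = g0 OR x1 = 0 OR 1 = 1
g4 = x4 NOR g2 = 1 NOR 1 = 0
g5 = x6 NOR x3 = 0 NOR 0 = 1
g7 = x3 AND g0 = 0 AND 0 = 0
g8 = NOT g5 = NOT 1 = 0
g9 = g0 AND x6 AND g8 = 0 AND 0 AND 0 = 0
g10 = NOT g4 = NOT 0 = 1
g11 = g7 NOR g8 = 0 NOR 0 = 1

g8 = 0, g9 = 0, g10 = 1, g11 = 1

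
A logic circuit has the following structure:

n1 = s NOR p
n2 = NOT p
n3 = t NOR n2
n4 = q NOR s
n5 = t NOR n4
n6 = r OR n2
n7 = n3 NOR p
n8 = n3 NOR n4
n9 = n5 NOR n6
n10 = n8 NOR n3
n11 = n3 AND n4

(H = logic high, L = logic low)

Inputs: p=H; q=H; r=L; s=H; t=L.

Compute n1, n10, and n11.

n1 = L, n10 = L, n11 = L

n1 = s NOR p = H NOR H = L
n2 = NOT p = NOT H = L
n3 = t NOR n2 = L NOR L = H
n4 = q NOR s = H NOR H = L
n8 = n3 NOR n4 = H NOR L = L
n10 = n8 NOR n3 = L NOR H = L
n11 = n3 AND n4 = H AND L = L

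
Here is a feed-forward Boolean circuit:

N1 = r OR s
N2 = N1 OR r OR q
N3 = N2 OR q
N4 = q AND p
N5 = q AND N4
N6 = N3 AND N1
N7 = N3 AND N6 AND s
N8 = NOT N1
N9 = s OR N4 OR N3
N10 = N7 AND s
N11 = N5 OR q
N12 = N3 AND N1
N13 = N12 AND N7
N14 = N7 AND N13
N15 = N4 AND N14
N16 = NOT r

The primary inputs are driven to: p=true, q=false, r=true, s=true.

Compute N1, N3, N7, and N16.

N1 = true  N3 = true  N7 = true  N16 = false

N1 = r OR s = true OR true = true
N2 = N1 OR r OR q = true OR true OR false = true
N3 = N2 OR q = true OR false = true
N6 = N3 AND N1 = true AND true = true
N7 = N3 AND N6 AND s = true AND true AND true = true
N16 = NOT r = NOT true = false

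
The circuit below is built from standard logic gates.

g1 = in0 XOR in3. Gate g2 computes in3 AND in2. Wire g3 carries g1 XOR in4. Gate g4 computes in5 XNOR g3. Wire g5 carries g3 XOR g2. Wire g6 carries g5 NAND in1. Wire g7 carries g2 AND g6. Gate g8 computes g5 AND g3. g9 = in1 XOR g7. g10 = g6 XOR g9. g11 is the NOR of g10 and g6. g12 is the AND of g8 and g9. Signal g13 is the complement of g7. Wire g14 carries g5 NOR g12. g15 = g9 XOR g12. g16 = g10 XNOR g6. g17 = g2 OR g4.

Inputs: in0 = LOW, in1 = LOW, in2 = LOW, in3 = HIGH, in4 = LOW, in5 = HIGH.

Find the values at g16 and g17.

g16 = HIGH, g17 = HIGH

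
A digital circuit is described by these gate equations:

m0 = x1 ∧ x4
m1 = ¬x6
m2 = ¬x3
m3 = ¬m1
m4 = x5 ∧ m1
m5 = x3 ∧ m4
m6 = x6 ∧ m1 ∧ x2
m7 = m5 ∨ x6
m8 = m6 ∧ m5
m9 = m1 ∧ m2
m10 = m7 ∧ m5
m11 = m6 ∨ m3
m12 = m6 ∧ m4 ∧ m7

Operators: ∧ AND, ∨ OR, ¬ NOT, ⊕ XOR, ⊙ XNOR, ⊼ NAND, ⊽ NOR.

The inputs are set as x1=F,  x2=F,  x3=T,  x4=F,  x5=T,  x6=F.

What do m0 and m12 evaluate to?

m0 = F, m12 = F

m0 = x1 AND x4 = F AND F = F
m1 = NOT x6 = NOT F = T
m4 = x5 AND m1 = T AND T = T
m5 = x3 AND m4 = T AND T = T
m6 = x6 AND m1 AND x2 = F AND T AND F = F
m7 = m5 OR x6 = T OR F = T
m12 = m6 AND m4 AND m7 = F AND T AND T = F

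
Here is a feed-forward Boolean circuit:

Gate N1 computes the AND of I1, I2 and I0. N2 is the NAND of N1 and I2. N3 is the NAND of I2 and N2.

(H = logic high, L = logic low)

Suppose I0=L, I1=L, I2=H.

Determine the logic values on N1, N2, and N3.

N1 = I1 AND I2 AND I0 = L AND H AND L = L
N2 = N1 NAND I2 = L NAND H = H
N3 = I2 NAND N2 = H NAND H = L

N1 = L  N2 = H  N3 = L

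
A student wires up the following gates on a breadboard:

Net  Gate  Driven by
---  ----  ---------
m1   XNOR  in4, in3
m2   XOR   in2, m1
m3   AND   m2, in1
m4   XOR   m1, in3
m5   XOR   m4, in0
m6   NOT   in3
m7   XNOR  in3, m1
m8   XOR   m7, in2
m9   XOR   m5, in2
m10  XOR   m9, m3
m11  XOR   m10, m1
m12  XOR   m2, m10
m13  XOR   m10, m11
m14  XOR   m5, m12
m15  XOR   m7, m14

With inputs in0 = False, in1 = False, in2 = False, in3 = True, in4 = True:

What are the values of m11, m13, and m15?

m11 = True, m13 = True, m15 = False

m1 = in4 XNOR in3 = True XNOR True = True
m2 = in2 XOR m1 = False XOR True = True
m3 = m2 AND in1 = True AND False = False
m4 = m1 XOR in3 = True XOR True = False
m5 = m4 XOR in0 = False XOR False = False
m7 = in3 XNOR m1 = True XNOR True = True
m9 = m5 XOR in2 = False XOR False = False
m10 = m9 XOR m3 = False XOR False = False
m11 = m10 XOR m1 = False XOR True = True
m12 = m2 XOR m10 = True XOR False = True
m13 = m10 XOR m11 = False XOR True = True
m14 = m5 XOR m12 = False XOR True = True
m15 = m7 XOR m14 = True XOR True = False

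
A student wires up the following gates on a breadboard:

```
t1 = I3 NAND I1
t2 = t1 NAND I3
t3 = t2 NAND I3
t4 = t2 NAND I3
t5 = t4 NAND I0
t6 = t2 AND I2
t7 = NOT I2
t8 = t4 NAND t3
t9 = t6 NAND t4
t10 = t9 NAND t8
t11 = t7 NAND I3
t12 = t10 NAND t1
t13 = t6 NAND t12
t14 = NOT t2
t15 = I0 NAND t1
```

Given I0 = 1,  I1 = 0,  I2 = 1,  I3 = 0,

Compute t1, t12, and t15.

t1 = I3 NAND I1 = 0 NAND 0 = 1
t2 = t1 NAND I3 = 1 NAND 0 = 1
t3 = t2 NAND I3 = 1 NAND 0 = 1
t4 = t2 NAND I3 = 1 NAND 0 = 1
t6 = t2 AND I2 = 1 AND 1 = 1
t8 = t4 NAND t3 = 1 NAND 1 = 0
t9 = t6 NAND t4 = 1 NAND 1 = 0
t10 = t9 NAND t8 = 0 NAND 0 = 1
t12 = t10 NAND t1 = 1 NAND 1 = 0
t15 = I0 NAND t1 = 1 NAND 1 = 0

t1 = 1, t12 = 0, t15 = 0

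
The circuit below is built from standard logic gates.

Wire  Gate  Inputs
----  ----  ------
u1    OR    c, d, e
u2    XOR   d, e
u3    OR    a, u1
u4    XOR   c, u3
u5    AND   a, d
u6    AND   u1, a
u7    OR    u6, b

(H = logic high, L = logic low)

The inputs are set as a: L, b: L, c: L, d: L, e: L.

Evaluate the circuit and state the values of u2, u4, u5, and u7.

u1 = c OR d OR e = L OR L OR L = L
u2 = d XOR e = L XOR L = L
u3 = a OR u1 = L OR L = L
u4 = c XOR u3 = L XOR L = L
u5 = a AND d = L AND L = L
u6 = u1 AND a = L AND L = L
u7 = u6 OR b = L OR L = L

u2 = L, u4 = L, u5 = L, u7 = L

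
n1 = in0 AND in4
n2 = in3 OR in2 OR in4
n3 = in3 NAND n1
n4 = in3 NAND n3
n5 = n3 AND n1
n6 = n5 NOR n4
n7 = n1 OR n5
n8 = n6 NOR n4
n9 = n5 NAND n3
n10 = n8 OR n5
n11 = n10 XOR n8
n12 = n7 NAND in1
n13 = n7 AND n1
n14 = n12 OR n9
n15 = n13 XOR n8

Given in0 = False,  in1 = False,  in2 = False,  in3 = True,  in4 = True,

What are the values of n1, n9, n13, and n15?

n1 = False, n9 = True, n13 = False, n15 = False

n1 = in0 AND in4 = False AND True = False
n3 = in3 NAND n1 = True NAND False = True
n4 = in3 NAND n3 = True NAND True = False
n5 = n3 AND n1 = True AND False = False
n6 = n5 NOR n4 = False NOR False = True
n7 = n1 OR n5 = False OR False = False
n8 = n6 NOR n4 = True NOR False = False
n9 = n5 NAND n3 = False NAND True = True
n13 = n7 AND n1 = False AND False = False
n15 = n13 XOR n8 = False XOR False = False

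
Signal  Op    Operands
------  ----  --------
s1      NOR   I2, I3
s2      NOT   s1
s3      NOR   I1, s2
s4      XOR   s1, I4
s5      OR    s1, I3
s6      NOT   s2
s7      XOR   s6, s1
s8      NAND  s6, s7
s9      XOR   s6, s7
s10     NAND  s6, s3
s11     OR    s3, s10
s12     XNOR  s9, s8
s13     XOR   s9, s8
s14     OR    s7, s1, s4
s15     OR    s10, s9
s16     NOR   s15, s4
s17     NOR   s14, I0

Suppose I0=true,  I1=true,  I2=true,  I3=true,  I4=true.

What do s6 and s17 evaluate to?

s6 = false, s17 = false

s1 = I2 NOR I3 = true NOR true = false
s2 = NOT s1 = NOT false = true
s4 = s1 XOR I4 = false XOR true = true
s6 = NOT s2 = NOT true = false
s7 = s6 XOR s1 = false XOR false = false
s14 = s7 OR s1 OR s4 = false OR false OR true = true
s17 = s14 NOR I0 = true NOR true = false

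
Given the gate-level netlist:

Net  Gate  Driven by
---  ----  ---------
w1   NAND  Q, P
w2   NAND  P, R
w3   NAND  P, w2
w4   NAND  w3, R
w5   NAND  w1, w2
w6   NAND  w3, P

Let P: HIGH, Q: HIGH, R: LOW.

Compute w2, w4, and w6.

w2 = HIGH  w4 = HIGH  w6 = HIGH

w2 = P NAND R = HIGH NAND LOW = HIGH
w3 = P NAND w2 = HIGH NAND HIGH = LOW
w4 = w3 NAND R = LOW NAND LOW = HIGH
w6 = w3 NAND P = LOW NAND HIGH = HIGH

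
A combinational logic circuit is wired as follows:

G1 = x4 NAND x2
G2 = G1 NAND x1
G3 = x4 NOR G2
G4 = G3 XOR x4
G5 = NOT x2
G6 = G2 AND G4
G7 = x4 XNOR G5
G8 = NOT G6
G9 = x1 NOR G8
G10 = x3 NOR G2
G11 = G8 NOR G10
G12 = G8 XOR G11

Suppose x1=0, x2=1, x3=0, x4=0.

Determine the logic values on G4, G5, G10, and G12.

G1 = x4 NAND x2 = 0 NAND 1 = 1
G2 = G1 NAND x1 = 1 NAND 0 = 1
G3 = x4 NOR G2 = 0 NOR 1 = 0
G4 = G3 XOR x4 = 0 XOR 0 = 0
G5 = NOT x2 = NOT 1 = 0
G6 = G2 AND G4 = 1 AND 0 = 0
G8 = NOT G6 = NOT 0 = 1
G10 = x3 NOR G2 = 0 NOR 1 = 0
G11 = G8 NOR G10 = 1 NOR 0 = 0
G12 = G8 XOR G11 = 1 XOR 0 = 1

G4 = 0, G5 = 0, G10 = 0, G12 = 1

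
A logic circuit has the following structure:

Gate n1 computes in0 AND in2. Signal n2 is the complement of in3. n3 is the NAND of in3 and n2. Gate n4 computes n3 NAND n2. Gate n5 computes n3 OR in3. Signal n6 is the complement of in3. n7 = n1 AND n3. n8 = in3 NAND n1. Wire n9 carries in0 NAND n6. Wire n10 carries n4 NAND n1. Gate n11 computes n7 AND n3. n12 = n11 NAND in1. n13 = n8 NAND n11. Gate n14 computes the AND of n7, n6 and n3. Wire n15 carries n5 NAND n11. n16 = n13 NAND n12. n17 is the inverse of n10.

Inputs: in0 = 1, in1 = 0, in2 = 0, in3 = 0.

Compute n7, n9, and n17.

n1 = in0 AND in2 = 1 AND 0 = 0
n2 = NOT in3 = NOT 0 = 1
n3 = in3 NAND n2 = 0 NAND 1 = 1
n4 = n3 NAND n2 = 1 NAND 1 = 0
n6 = NOT in3 = NOT 0 = 1
n7 = n1 AND n3 = 0 AND 1 = 0
n9 = in0 NAND n6 = 1 NAND 1 = 0
n10 = n4 NAND n1 = 0 NAND 0 = 1
n17 = NOT n10 = NOT 1 = 0

n7 = 0; n9 = 0; n17 = 0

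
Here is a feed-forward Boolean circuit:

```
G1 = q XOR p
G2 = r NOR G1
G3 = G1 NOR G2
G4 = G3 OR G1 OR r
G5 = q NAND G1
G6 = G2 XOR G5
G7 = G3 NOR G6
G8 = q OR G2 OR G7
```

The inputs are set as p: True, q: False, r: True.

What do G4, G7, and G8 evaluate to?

G4 = True  G7 = False  G8 = False

G1 = q XOR p = False XOR True = True
G2 = r NOR G1 = True NOR True = False
G3 = G1 NOR G2 = True NOR False = False
G4 = G3 OR G1 OR r = False OR True OR True = True
G5 = q NAND G1 = False NAND True = True
G6 = G2 XOR G5 = False XOR True = True
G7 = G3 NOR G6 = False NOR True = False
G8 = q OR G2 OR G7 = False OR False OR False = False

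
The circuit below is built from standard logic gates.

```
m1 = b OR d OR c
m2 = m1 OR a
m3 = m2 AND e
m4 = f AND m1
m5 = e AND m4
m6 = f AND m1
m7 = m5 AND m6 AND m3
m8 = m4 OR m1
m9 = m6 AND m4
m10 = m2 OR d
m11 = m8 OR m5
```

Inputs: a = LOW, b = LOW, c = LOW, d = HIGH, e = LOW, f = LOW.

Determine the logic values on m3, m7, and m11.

m3 = LOW, m7 = LOW, m11 = HIGH

m1 = b OR d OR c = LOW OR HIGH OR LOW = HIGH
m2 = m1 OR a = HIGH OR LOW = HIGH
m3 = m2 AND e = HIGH AND LOW = LOW
m4 = f AND m1 = LOW AND HIGH = LOW
m5 = e AND m4 = LOW AND LOW = LOW
m6 = f AND m1 = LOW AND HIGH = LOW
m7 = m5 AND m6 AND m3 = LOW AND LOW AND LOW = LOW
m8 = m4 OR m1 = LOW OR HIGH = HIGH
m11 = m8 OR m5 = HIGH OR LOW = HIGH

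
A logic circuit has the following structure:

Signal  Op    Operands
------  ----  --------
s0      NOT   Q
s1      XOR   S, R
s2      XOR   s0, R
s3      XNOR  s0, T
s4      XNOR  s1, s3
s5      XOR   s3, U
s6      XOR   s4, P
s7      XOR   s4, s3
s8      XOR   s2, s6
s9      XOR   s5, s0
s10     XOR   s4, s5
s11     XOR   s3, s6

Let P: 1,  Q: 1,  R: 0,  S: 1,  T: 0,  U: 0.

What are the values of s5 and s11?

s5 = 1, s11 = 1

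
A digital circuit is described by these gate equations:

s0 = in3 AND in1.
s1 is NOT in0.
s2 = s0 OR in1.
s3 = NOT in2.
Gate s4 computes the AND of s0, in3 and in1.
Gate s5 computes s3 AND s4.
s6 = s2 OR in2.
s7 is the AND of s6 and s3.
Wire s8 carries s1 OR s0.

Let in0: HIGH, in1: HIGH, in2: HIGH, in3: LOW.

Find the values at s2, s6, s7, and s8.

s2 = HIGH, s6 = HIGH, s7 = LOW, s8 = LOW

s0 = in3 AND in1 = LOW AND HIGH = LOW
s1 = NOT in0 = NOT HIGH = LOW
s2 = s0 OR in1 = LOW OR HIGH = HIGH
s3 = NOT in2 = NOT HIGH = LOW
s6 = s2 OR in2 = HIGH OR HIGH = HIGH
s7 = s6 AND s3 = HIGH AND LOW = LOW
s8 = s1 OR s0 = LOW OR LOW = LOW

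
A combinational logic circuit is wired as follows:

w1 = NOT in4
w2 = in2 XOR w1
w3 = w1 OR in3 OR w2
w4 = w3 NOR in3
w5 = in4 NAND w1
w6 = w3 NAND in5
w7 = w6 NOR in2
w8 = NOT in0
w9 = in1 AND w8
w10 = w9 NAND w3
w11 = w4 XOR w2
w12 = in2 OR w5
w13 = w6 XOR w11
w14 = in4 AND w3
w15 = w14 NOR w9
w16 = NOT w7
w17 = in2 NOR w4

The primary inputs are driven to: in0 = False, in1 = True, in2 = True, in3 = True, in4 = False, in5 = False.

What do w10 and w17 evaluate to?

w1 = NOT in4 = NOT False = True
w2 = in2 XOR w1 = True XOR True = False
w3 = w1 OR in3 OR w2 = True OR True OR False = True
w4 = w3 NOR in3 = True NOR True = False
w8 = NOT in0 = NOT False = True
w9 = in1 AND w8 = True AND True = True
w10 = w9 NAND w3 = True NAND True = False
w17 = in2 NOR w4 = True NOR False = False

w10 = False; w17 = False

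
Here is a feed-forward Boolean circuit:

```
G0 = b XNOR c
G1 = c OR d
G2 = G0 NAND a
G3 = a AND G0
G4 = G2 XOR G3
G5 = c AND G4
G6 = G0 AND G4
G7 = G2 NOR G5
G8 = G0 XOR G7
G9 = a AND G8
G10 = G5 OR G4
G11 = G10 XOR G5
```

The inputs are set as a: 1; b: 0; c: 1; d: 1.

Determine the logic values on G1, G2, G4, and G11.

G1 = 1, G2 = 1, G4 = 1, G11 = 0

G0 = b XNOR c = 0 XNOR 1 = 0
G1 = c OR d = 1 OR 1 = 1
G2 = G0 NAND a = 0 NAND 1 = 1
G3 = a AND G0 = 1 AND 0 = 0
G4 = G2 XOR G3 = 1 XOR 0 = 1
G5 = c AND G4 = 1 AND 1 = 1
G10 = G5 OR G4 = 1 OR 1 = 1
G11 = G10 XOR G5 = 1 XOR 1 = 0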